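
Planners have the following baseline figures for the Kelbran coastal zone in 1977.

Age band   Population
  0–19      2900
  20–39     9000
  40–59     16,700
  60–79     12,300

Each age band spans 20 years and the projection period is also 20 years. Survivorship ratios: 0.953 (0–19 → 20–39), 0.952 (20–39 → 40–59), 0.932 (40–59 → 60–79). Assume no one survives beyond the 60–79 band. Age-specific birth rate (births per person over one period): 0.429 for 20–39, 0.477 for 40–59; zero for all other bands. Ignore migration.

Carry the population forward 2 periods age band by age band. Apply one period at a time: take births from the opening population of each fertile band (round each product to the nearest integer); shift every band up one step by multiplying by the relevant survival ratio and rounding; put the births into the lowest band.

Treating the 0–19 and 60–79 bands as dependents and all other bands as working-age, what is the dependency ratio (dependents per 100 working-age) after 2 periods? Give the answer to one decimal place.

(Groups numbered youngest = 1 to oldest = 4.)
After projecting period 1:
Births: 9000 × 0.429 = 3861, 16700 × 0.477 = 7966 → total 11827
Group 2: 2900 × 0.953 = 2764
Group 3: 9000 × 0.952 = 8568
Group 4: 16700 × 0.932 = 15564
→ [11827, 2764, 8568, 15564]
After projecting period 2:
Births: 2764 × 0.429 = 1186, 8568 × 0.477 = 4087 → total 5273
Group 2: 11827 × 0.953 = 11271
Group 3: 2764 × 0.952 = 2631
Group 4: 8568 × 0.932 = 7985
→ [5273, 11271, 2631, 7985]
Dependents (band 0–19 + band 60–79) = 5273 + 7985 = 13258; working-age = 13902; ratio = 13258/13902 × 100 = 95.4

95.4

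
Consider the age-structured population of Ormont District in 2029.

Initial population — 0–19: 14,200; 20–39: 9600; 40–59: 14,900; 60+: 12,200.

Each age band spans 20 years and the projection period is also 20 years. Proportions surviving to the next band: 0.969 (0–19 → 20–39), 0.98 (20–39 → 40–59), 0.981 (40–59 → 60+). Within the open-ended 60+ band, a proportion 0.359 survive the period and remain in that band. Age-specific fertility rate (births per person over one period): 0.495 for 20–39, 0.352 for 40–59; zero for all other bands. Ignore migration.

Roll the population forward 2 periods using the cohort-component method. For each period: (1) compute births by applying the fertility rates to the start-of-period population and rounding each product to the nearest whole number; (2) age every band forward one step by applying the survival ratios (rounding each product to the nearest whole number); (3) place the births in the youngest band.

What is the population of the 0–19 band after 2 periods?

10123

— Period 1 —
Births: 9600 × 0.495 = 4752  |  14900 × 0.352 = 5245 ⇒ total 9997
20–39: 14200 × 0.969 = 13760
40–59: 9600 × 0.98 = 9408
60+: 14900 × 0.981 + 12200 × 0.359 = 14617 + 4380 = 18997
→ [9997, 13760, 9408, 18997]
— Period 2 —
Births: 13760 × 0.495 = 6811  |  9408 × 0.352 = 3312 ⇒ total 10123
20–39: 9997 × 0.969 = 9687
40–59: 13760 × 0.98 = 13485
60+: 9408 × 0.981 + 18997 × 0.359 = 9229 + 6820 = 16049
→ [10123, 9687, 13485, 16049]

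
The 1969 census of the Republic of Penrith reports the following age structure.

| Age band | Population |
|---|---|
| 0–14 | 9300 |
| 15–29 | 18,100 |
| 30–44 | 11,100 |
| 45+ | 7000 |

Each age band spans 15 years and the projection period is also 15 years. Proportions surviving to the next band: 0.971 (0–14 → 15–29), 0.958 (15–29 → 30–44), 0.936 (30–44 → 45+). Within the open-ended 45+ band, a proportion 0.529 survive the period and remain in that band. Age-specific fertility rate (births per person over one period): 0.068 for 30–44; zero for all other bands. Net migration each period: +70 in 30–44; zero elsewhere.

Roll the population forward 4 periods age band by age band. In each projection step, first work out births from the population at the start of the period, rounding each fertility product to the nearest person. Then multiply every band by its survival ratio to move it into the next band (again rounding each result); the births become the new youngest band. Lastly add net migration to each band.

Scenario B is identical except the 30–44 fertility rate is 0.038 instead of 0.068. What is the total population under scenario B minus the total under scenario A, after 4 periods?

Period 1:
Births: 11100 × 0.068 = 755
15–29: 9300 × 0.971 = 9030
30–44: 18100 × 0.958 = 17340
45+: 11100 × 0.936 + 7000 × 0.529 = 10390 + 3703 = 14093
Net migration: 30–44 + 70 → 17410
Population now: 0–14=755, 15–29=9030, 30–44=17410, 45+=14093
Period 2:
Births: 17410 × 0.068 = 1184
15–29: 755 × 0.971 = 733
30–44: 9030 × 0.958 = 8651
45+: 17410 × 0.936 + 14093 × 0.529 = 16296 + 7455 = 23751
Net migration: 30–44 + 70 → 8721
Population now: 0–14=1184, 15–29=733, 30–44=8721, 45+=23751
Period 3:
Births: 8721 × 0.068 = 593
15–29: 1184 × 0.971 = 1150
30–44: 733 × 0.958 = 702
45+: 8721 × 0.936 + 23751 × 0.529 = 8163 + 12564 = 20727
Net migration: 30–44 + 70 → 772
Population now: 0–14=593, 15–29=1150, 30–44=772, 45+=20727
Period 4:
Births: 772 × 0.068 = 52
15–29: 593 × 0.971 = 576
30–44: 1150 × 0.958 = 1102
45+: 772 × 0.936 + 20727 × 0.529 = 723 + 10965 = 11688
Net migration: 30–44 + 70 → 1172
Population now: 0–14=52, 15–29=576, 30–44=1172, 45+=11688
Scenario A total after 4 periods: 13488
Scenario B projection —
Period 1:
Births: 11100 × 0.038 = 422
15–29: 9300 × 0.971 = 9030
30–44: 18100 × 0.958 = 17340
45+: 11100 × 0.936 + 7000 × 0.529 = 10390 + 3703 = 14093
Net migration: 30–44 + 70 → 17410
Population now: 0–14=422, 15–29=9030, 30–44=17410, 45+=14093
Period 2:
Births: 17410 × 0.038 = 662
15–29: 422 × 0.971 = 410
30–44: 9030 × 0.958 = 8651
45+: 17410 × 0.936 + 14093 × 0.529 = 16296 + 7455 = 23751
Net migration: 30–44 + 70 → 8721
Population now: 0–14=662, 15–29=410, 30–44=8721, 45+=23751
Period 3:
Births: 8721 × 0.038 = 331
15–29: 662 × 0.971 = 643
30–44: 410 × 0.958 = 393
45+: 8721 × 0.936 + 23751 × 0.529 = 8163 + 12564 = 20727
Net migration: 30–44 + 70 → 463
Population now: 0–14=331, 15–29=643, 30–44=463, 45+=20727
Period 4:
Births: 463 × 0.038 = 18
15–29: 331 × 0.971 = 321
30–44: 643 × 0.958 = 616
45+: 463 × 0.936 + 20727 × 0.529 = 433 + 10965 = 11398
Net migration: 30–44 + 70 → 686
Population now: 0–14=18, 15–29=321, 30–44=686, 45+=11398
Scenario B total after 4 periods: 12423
Difference B − A = 12423 − 13488 = -1065

-1065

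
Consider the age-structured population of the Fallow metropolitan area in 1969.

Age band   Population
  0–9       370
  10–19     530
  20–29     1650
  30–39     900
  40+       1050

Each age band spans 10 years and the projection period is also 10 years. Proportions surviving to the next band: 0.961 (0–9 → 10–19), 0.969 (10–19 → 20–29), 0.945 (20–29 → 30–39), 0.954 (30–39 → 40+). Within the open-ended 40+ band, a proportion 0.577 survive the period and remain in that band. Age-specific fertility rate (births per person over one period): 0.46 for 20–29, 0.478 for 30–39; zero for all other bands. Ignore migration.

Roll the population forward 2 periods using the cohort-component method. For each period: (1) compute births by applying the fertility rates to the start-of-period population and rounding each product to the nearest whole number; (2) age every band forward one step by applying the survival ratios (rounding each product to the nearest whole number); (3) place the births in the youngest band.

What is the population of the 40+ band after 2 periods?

2332

After projecting period 1:
Births: 1650 × 0.46 = 759  |  900 × 0.478 = 430 ⇒ total 1189
10–19: 370 × 0.961 = 356
20–29: 530 × 0.969 = 514
30–39: 1650 × 0.945 = 1559
40+: 900 × 0.954 + 1050 × 0.577 = 859 + 606 = 1465
→ [1189, 356, 514, 1559, 1465]
After projecting period 2:
Births: 514 × 0.46 = 236  |  1559 × 0.478 = 745 ⇒ total 981
10–19: 1189 × 0.961 = 1143
20–29: 356 × 0.969 = 345
30–39: 514 × 0.945 = 486
40+: 1559 × 0.954 + 1465 × 0.577 = 1487 + 845 = 2332
→ [981, 1143, 345, 486, 2332]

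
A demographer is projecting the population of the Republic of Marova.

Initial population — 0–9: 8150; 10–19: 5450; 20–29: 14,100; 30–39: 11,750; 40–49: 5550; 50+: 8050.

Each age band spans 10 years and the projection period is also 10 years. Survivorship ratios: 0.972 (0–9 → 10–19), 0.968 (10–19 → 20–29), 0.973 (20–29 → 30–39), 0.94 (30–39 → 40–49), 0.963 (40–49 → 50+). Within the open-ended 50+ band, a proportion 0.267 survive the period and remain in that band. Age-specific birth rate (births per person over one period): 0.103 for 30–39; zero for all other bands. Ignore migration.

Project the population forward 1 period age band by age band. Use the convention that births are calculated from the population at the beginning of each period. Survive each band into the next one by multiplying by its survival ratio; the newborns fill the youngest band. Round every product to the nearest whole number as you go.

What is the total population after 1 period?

46666

(Groups numbered youngest = 1 to oldest = 6.)
Period 1:
Births: 11750 × 0.103 = 1210
Group 2: 8150 × 0.972 = 7922
Group 3: 5450 × 0.968 = 5276
Group 4: 14100 × 0.973 = 13719
Group 5: 11750 × 0.94 = 11045
Group 6: 5550 × 0.963 + 8050 × 0.267 = 5345 + 2149 = 7494
→ [1210, 7922, 5276, 13719, 11045, 7494]
Total after period 1: 1210 + 7922 + 5276 + 13719 + 11045 + 7494 = 46666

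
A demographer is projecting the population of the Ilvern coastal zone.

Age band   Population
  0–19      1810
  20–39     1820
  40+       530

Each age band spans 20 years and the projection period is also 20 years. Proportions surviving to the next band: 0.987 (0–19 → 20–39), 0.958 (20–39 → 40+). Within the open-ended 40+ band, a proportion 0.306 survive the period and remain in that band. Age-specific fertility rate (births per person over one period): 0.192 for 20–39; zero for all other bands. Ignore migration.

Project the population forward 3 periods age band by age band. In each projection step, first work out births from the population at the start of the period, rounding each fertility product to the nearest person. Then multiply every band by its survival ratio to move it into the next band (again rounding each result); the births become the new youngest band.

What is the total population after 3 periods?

Let band 1 be 0–19 through band 3 = 40+.
[period 1]
Births: 1820 * 0.192 = 349
Band 2: 1810 * 0.987 = 1786
Band 3: 1820 * 0.958 + 530 * 0.306 = 1744 + 162 = 1906
→ [349, 1786, 1906]
[period 2]
Births: 1786 * 0.192 = 343
Band 2: 349 * 0.987 = 344
Band 3: 1786 * 0.958 + 1906 * 0.306 = 1711 + 583 = 2294
→ [343, 344, 2294]
[period 3]
Births: 344 * 0.192 = 66
Band 2: 343 * 0.987 = 339
Band 3: 344 * 0.958 + 2294 * 0.306 = 330 + 702 = 1032
→ [66, 339, 1032]
Total after period 3: 66 + 339 + 1032 = 1437

1437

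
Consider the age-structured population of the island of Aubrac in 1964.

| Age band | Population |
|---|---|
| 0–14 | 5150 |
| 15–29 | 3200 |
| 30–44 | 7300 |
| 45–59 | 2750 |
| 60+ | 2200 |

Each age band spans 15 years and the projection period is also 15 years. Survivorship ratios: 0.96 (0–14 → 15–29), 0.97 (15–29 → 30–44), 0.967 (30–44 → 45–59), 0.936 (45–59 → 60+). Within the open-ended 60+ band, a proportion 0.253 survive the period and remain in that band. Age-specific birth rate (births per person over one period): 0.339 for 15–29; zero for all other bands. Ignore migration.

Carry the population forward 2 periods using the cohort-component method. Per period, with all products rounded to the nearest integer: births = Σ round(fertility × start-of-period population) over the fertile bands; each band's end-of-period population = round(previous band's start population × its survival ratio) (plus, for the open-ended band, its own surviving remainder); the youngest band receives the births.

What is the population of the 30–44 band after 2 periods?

(Bands numbered youngest = 1 to oldest = 5.)
[period 1]
Births: 3200 * 0.339 = 1085
Band 2: 5150 * 0.96 = 4944
Band 3: 3200 * 0.97 = 3104
Band 4: 7300 * 0.967 = 7059
Band 5: 2750 * 0.936 + 2200 * 0.253 = 2574 + 557 = 3131
End of period: [1085, 4944, 3104, 7059, 3131]
[period 2]
Births: 4944 * 0.339 = 1676
Band 2: 1085 * 0.96 = 1042
Band 3: 4944 * 0.97 = 4796
Band 4: 3104 * 0.967 = 3002
Band 5: 7059 * 0.936 + 3131 * 0.253 = 6607 + 792 = 7399
End of period: [1676, 1042, 4796, 3002, 7399]

4796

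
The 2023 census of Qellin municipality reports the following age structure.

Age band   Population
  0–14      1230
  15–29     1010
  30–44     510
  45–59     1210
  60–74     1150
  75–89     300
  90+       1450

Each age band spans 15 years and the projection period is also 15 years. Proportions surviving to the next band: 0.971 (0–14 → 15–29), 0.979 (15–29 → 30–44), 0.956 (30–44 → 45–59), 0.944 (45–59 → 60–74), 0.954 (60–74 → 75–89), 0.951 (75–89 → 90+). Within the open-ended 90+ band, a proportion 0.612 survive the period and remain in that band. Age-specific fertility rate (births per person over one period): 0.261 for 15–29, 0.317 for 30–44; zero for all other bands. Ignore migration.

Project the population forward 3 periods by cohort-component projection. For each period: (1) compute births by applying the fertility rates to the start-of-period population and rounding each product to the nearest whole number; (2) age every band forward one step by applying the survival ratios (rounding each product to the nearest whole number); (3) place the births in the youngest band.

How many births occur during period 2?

Let band 1 be 0–14 through band 7 = 90+.
[period 1]
Births: 1010 * 0.261 = 264 ; 510 * 0.317 = 162 → 426
Band 2: 1230 * 0.971 = 1194
Band 3: 1010 * 0.979 = 989
Band 4: 510 * 0.956 = 488
Band 5: 1210 * 0.944 = 1142
Band 6: 1150 * 0.954 = 1097
Band 7: 300 * 0.951 + 1450 * 0.612 = 285 + 887 = 1172
End of period: [426, 1194, 989, 488, 1142, 1097, 1172]
[period 2]
Births: 1194 * 0.261 = 312 ; 989 * 0.317 = 314 → 626
Band 2: 426 * 0.971 = 414
Band 3: 1194 * 0.979 = 1169
Band 4: 989 * 0.956 = 945
Band 5: 488 * 0.944 = 461
Band 6: 1142 * 0.954 = 1089
Band 7: 1097 * 0.951 + 1172 * 0.612 = 1043 + 717 = 1760
End of period: [626, 414, 1169, 945, 461, 1089, 1760]

626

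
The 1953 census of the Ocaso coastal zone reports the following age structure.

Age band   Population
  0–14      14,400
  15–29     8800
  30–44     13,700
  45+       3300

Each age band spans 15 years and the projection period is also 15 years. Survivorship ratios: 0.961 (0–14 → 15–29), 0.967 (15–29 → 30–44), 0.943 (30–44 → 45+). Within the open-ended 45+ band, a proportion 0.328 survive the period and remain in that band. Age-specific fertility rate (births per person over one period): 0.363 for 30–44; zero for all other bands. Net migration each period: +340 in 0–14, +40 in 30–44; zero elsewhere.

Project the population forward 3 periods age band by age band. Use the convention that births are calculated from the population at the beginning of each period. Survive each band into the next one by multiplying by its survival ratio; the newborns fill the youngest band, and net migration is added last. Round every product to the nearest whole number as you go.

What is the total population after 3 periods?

30307

Period 1:
Births: 13700 × 0.363 = 4973
15–29: 14400 × 0.961 = 13838
30–44: 8800 × 0.967 = 8510
45+: 13700 × 0.943 + 3300 × 0.328 = 12919 + 1082 = 14001
Net migration: 0–14 + 340 → 5313; 30–44 + 40 → 8550
End of period: [5313, 13838, 8550, 14001]
Period 2:
Births: 8550 × 0.363 = 3104
15–29: 5313 × 0.961 = 5106
30–44: 13838 × 0.967 = 13381
45+: 8550 × 0.943 + 14001 × 0.328 = 8063 + 4592 = 12655
Net migration: 0–14 + 340 → 3444; 30–44 + 40 → 13421
End of period: [3444, 5106, 13421, 12655]
Period 3:
Births: 13421 × 0.363 = 4872
15–29: 3444 × 0.961 = 3310
30–44: 5106 × 0.967 = 4938
45+: 13421 × 0.943 + 12655 × 0.328 = 12656 + 4151 = 16807
Net migration: 0–14 + 340 → 5212; 30–44 + 40 → 4978
End of period: [5212, 3310, 4978, 16807]
Total after period 3: 5212 + 3310 + 4978 + 16807 = 30307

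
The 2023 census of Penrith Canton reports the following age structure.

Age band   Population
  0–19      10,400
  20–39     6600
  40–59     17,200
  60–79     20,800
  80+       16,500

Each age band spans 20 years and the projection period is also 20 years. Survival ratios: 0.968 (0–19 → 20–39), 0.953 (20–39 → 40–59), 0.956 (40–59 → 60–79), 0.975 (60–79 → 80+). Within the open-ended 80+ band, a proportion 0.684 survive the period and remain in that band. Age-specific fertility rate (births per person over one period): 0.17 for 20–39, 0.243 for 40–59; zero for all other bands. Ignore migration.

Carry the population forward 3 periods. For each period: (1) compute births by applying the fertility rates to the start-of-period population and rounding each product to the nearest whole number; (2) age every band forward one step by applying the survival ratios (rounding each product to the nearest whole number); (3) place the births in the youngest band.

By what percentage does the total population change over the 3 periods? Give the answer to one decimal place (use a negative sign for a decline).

-27.3

(Bands numbered youngest = 1 to oldest = 5.)
Period 1.
Births: 6600 × 0.17 = 1122  |  17200 × 0.243 = 4180 — total 5302
Band 2: 10400 × 0.968 = 10067
Band 3: 6600 × 0.953 = 6290
Band 4: 17200 × 0.956 = 16443
Band 5: 20800 × 0.975 + 16500 × 0.684 = 20280 + 11286 = 31566
→ [5302, 10067, 6290, 16443, 31566]
Period 2.
Births: 10067 × 0.17 = 1711  |  6290 × 0.243 = 1528 — total 3239
Band 2: 5302 × 0.968 = 5132
Band 3: 10067 × 0.953 = 9594
Band 4: 6290 × 0.956 = 6013
Band 5: 16443 × 0.975 + 31566 × 0.684 = 16032 + 21591 = 37623
→ [3239, 5132, 9594, 6013, 37623]
Period 3.
Births: 5132 × 0.17 = 872  |  9594 × 0.243 = 2331 — total 3203
Band 2: 3239 × 0.968 = 3135
Band 3: 5132 × 0.953 = 4891
Band 4: 9594 × 0.956 = 9172
Band 5: 6013 × 0.975 + 37623 × 0.684 = 5863 + 25734 = 31597
→ [3203, 3135, 4891, 9172, 31597]
Total: 71500 → 51998; change = -19502; percentage change = -27.3%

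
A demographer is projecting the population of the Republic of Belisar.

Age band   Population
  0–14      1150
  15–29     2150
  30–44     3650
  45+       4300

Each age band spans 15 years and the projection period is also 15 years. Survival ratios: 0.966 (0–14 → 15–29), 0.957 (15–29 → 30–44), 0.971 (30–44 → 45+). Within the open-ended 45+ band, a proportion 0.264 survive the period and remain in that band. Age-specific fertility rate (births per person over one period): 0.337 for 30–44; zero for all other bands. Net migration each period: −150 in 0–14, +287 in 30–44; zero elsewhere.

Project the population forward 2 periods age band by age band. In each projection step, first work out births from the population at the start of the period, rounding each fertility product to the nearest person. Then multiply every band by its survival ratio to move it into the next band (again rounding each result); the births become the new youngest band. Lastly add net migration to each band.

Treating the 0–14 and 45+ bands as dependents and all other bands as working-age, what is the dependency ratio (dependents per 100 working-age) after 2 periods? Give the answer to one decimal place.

Period 1:
Births: 3650 * 0.337 = 1230
15–29: 1150 * 0.966 = 1111
30–44: 2150 * 0.957 = 2058
45+: 3650 * 0.971 + 4300 * 0.264 = 3544 + 1135 = 4679
Net migration: 0–14 − 150 → 1080; 30–44 + 287 → 2345
Giving 1080 / 1111 / 2345 / 4679.
Period 2:
Births: 2345 * 0.337 = 790
15–29: 1080 * 0.966 = 1043
30–44: 1111 * 0.957 = 1063
45+: 2345 * 0.971 + 4679 * 0.264 = 2277 + 1235 = 3512
Net migration: 0–14 − 150 → 640; 30–44 + 287 → 1350
Giving 640 / 1043 / 1350 / 3512.
Dependents (band 0–14 + band 45+) = 640 + 3512 = 4152; working-age = 2393; ratio = 4152/2393 × 100 = 173.5

173.5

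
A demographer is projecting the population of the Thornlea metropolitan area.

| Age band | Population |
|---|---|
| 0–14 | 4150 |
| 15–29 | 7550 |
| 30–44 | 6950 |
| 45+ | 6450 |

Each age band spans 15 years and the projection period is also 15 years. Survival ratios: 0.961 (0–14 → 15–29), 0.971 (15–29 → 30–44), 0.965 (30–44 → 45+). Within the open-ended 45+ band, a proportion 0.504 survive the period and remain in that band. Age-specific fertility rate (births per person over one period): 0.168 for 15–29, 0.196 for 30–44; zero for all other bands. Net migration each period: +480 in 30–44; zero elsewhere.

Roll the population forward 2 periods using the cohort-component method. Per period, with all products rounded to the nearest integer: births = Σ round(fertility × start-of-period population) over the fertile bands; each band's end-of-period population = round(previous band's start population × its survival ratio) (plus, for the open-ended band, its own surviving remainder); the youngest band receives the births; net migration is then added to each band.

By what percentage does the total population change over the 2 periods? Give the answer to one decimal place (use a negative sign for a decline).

Period 1.
Births: 7550 × 0.168 = 1268  |  6950 × 0.196 = 1362 → total 2630
15–29: 4150 × 0.961 = 3988
30–44: 7550 × 0.971 = 7331
45+: 6950 × 0.965 + 6450 × 0.504 = 6707 + 3251 = 9958
Net migration: 30–44 + 480 → 7811
→ [2630, 3988, 7811, 9958]
Period 2.
Births: 3988 × 0.168 = 670  |  7811 × 0.196 = 1531 → total 2201
15–29: 2630 × 0.961 = 2527
30–44: 3988 × 0.971 = 3872
45+: 7811 × 0.965 + 9958 × 0.504 = 7538 + 5019 = 12557
Net migration: 30–44 + 480 → 4352
→ [2201, 2527, 4352, 12557]
Total: 25100 → 21637; change = -3463; percentage change = -13.8%

-13.8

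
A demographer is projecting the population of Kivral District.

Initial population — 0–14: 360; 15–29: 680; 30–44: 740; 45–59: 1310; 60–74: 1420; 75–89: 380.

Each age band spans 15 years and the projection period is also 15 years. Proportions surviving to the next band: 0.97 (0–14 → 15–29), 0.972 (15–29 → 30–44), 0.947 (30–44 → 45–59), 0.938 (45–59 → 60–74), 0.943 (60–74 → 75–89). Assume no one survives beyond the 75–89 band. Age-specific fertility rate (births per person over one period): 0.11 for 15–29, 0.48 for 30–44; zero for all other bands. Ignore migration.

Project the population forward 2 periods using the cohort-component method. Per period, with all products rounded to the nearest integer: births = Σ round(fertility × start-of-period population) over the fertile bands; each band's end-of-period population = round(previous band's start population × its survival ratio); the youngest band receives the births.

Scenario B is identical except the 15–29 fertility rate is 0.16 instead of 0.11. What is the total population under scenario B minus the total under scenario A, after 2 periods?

51

Let group 1 be 0–14 through group 6 = 75–89.
Period 1:
Births: 680 × 0.11 = 75  |  740 × 0.48 = 355 → total 430
Group 2: 360 × 0.97 = 349
Group 3: 680 × 0.972 = 661
Group 4: 740 × 0.947 = 701
Group 5: 1310 × 0.938 = 1229
Group 6: 1420 × 0.943 = 1339
End of period: [430, 349, 661, 701, 1229, 1339]
Period 2:
Births: 349 × 0.11 = 38  |  661 × 0.48 = 317 → total 355
Group 2: 430 × 0.97 = 417
Group 3: 349 × 0.972 = 339
Group 4: 661 × 0.947 = 626
Group 5: 701 × 0.938 = 658
Group 6: 1229 × 0.943 = 1159
End of period: [355, 417, 339, 626, 658, 1159]
Scenario A total after 2 periods: 3554
Scenario B projection —
Period 1:
Births: 680 × 0.16 = 109  |  740 × 0.48 = 355 → total 464
Group 2: 360 × 0.97 = 349
Group 3: 680 × 0.972 = 661
Group 4: 740 × 0.947 = 701
Group 5: 1310 × 0.938 = 1229
Group 6: 1420 × 0.943 = 1339
End of period: [464, 349, 661, 701, 1229, 1339]
Period 2:
Births: 349 × 0.16 = 56  |  661 × 0.48 = 317 → total 373
Group 2: 464 × 0.97 = 450
Group 3: 349 × 0.972 = 339
Group 4: 661 × 0.947 = 626
Group 5: 701 × 0.938 = 658
Group 6: 1229 × 0.943 = 1159
End of period: [373, 450, 339, 626, 658, 1159]
Scenario B total after 2 periods: 3605
Difference B − A = 3605 − 3554 = 51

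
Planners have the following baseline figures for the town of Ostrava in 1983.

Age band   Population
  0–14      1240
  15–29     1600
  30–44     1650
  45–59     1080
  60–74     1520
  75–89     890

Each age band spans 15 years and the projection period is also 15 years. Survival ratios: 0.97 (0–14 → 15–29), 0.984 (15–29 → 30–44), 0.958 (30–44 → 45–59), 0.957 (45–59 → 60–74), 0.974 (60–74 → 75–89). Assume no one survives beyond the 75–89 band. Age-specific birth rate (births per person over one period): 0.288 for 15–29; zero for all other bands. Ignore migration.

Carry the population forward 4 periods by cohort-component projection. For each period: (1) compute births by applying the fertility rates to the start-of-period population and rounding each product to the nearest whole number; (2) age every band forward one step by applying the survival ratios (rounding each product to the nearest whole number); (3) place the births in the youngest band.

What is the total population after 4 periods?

Period 1:
Births: 1600 × 0.288 = 461
15–29: 1240 × 0.97 = 1203
30–44: 1600 × 0.984 = 1574
45–59: 1650 × 0.958 = 1581
60–74: 1080 × 0.957 = 1034
75–89: 1520 × 0.974 = 1480
Population now: 0–14=461, 15–29=1203, 30–44=1574, 45–59=1581, 60–74=1034, 75–89=1480
Period 2:
Births: 1203 × 0.288 = 346
15–29: 461 × 0.97 = 447
30–44: 1203 × 0.984 = 1184
45–59: 1574 × 0.958 = 1508
60–74: 1581 × 0.957 = 1513
75–89: 1034 × 0.974 = 1007
Population now: 0–14=346, 15–29=447, 30–44=1184, 45–59=1508, 60–74=1513, 75–89=1007
Period 3:
Births: 447 × 0.288 = 129
15–29: 346 × 0.97 = 336
30–44: 447 × 0.984 = 440
45–59: 1184 × 0.958 = 1134
60–74: 1508 × 0.957 = 1443
75–89: 1513 × 0.974 = 1474
Population now: 0–14=129, 15–29=336, 30–44=440, 45–59=1134, 60–74=1443, 75–89=1474
Period 4:
Births: 336 × 0.288 = 97
15–29: 129 × 0.97 = 125
30–44: 336 × 0.984 = 331
45–59: 440 × 0.958 = 422
60–74: 1134 × 0.957 = 1085
75–89: 1443 × 0.974 = 1405
Population now: 0–14=97, 15–29=125, 30–44=331, 45–59=422, 60–74=1085, 75–89=1405
Total after period 4: 97 + 125 + 331 + 422 + 1085 + 1405 = 3465

3465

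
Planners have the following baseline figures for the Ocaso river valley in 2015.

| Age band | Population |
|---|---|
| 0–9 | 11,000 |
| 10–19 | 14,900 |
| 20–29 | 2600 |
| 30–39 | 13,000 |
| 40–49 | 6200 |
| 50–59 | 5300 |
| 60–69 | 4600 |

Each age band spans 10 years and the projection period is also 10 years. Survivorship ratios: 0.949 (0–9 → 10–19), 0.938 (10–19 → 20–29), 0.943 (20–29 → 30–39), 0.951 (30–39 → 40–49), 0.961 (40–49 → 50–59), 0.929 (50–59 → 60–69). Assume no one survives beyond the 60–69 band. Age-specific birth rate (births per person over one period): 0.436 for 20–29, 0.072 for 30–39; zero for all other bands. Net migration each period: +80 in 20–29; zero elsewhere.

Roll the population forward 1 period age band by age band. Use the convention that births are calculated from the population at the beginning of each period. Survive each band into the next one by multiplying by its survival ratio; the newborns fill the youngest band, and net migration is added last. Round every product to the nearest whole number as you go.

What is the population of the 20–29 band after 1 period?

14056

Period 1.
Births: 2600 * 0.436 = 1134  |  13000 * 0.072 = 936 → 2070
10–19: 11000 * 0.949 = 10439
20–29: 14900 * 0.938 = 13976
30–39: 2600 * 0.943 = 2452
40–49: 13000 * 0.951 = 12363
50–59: 6200 * 0.961 = 5958
60–69: 5300 * 0.929 = 4924
Net migration: 20–29 + 80 → 14056
End of period: [2070, 10439, 14056, 2452, 12363, 5958, 4924]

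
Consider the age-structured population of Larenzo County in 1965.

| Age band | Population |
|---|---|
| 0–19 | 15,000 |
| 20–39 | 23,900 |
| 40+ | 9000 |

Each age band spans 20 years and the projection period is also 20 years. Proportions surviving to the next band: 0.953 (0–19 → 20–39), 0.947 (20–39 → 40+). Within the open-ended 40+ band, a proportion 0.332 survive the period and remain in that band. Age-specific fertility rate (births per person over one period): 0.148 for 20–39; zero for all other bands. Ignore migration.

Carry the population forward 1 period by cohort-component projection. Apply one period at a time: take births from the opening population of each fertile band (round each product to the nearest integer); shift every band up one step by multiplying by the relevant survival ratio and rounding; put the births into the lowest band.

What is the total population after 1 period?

Numbering the groups 1..3 from youngest to oldest:
[period 1]
Births: 23900 × 0.148 = 3537
Group 2: 15000 × 0.953 = 14295
Group 3: 23900 × 0.947 + 9000 × 0.332 = 22633 + 2988 = 25621
→ [3537, 14295, 25621]
Total after period 1: 3537 + 14295 + 25621 = 43453

43453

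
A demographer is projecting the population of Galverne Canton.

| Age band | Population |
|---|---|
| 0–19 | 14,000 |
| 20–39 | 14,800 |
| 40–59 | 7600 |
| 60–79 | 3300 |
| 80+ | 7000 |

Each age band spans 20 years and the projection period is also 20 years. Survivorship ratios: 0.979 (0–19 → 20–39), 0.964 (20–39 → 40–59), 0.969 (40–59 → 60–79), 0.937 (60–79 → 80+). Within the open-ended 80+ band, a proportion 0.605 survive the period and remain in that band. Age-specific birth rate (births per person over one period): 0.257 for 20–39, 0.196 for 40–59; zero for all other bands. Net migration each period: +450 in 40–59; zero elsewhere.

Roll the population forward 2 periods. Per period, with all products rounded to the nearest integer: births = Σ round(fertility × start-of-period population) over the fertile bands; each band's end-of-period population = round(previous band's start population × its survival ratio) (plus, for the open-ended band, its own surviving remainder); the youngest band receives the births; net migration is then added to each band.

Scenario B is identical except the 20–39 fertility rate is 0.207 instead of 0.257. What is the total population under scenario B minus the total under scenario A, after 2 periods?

-1410

After projecting period 1:
Births: 14800 × 0.257 = 3804, 7600 × 0.196 = 1490 ⇒ total 5294
20–39: 14000 × 0.979 = 13706
40–59: 14800 × 0.964 = 14267
60–79: 7600 × 0.969 = 7364
80+: 3300 × 0.937 + 7000 × 0.605 = 3092 + 4235 = 7327
Net migration: 40–59 + 450 → 14717
Population now: 0–19=5294, 20–39=13706, 40–59=14717, 60–79=7364, 80+=7327
After projecting period 2:
Births: 13706 × 0.257 = 3522, 14717 × 0.196 = 2885 ⇒ total 6407
20–39: 5294 × 0.979 = 5183
40–59: 13706 × 0.964 = 13213
60–79: 14717 × 0.969 = 14261
80+: 7364 × 0.937 + 7327 × 0.605 = 6900 + 4433 = 11333
Net migration: 40–59 + 450 → 13663
Population now: 0–19=6407, 20–39=5183, 40–59=13663, 60–79=14261, 80+=11333
Scenario A total after 2 periods: 50847
Scenario B projection —
After projecting period 1:
Births: 14800 × 0.207 = 3064, 7600 × 0.196 = 1490 ⇒ total 4554
20–39: 14000 × 0.979 = 13706
40–59: 14800 × 0.964 = 14267
60–79: 7600 × 0.969 = 7364
80+: 3300 × 0.937 + 7000 × 0.605 = 3092 + 4235 = 7327
Net migration: 40–59 + 450 → 14717
Population now: 0–19=4554, 20–39=13706, 40–59=14717, 60–79=7364, 80+=7327
After projecting period 2:
Births: 13706 × 0.207 = 2837, 14717 × 0.196 = 2885 ⇒ total 5722
20–39: 4554 × 0.979 = 4458
40–59: 13706 × 0.964 = 13213
60–79: 14717 × 0.969 = 14261
80+: 7364 × 0.937 + 7327 × 0.605 = 6900 + 4433 = 11333
Net migration: 40–59 + 450 → 13663
Population now: 0–19=5722, 20–39=4458, 40–59=13663, 60–79=14261, 80+=11333
Scenario B total after 2 periods: 49437
Difference B − A = 49437 − 50847 = -1410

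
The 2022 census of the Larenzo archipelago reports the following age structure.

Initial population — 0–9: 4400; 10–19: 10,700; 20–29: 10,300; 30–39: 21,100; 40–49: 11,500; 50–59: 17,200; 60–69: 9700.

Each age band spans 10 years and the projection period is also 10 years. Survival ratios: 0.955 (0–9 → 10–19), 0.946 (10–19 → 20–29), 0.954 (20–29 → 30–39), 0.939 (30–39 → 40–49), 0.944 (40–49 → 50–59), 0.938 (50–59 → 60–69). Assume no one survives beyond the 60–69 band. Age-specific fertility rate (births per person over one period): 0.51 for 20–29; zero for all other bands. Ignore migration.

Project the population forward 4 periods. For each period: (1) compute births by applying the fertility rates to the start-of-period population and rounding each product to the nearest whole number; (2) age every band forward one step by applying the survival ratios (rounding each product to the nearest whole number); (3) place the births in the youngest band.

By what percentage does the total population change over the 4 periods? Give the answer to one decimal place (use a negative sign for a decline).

-60.1

Call the bands 1 to 7, youngest first.
Period 1:
Births: 10300 * 0.51 = 5253
Band 2: 4400 * 0.955 = 4202
Band 3: 10700 * 0.946 = 10122
Band 4: 10300 * 0.954 = 9826
Band 5: 21100 * 0.939 = 19813
Band 6: 11500 * 0.944 = 10856
Band 7: 17200 * 0.938 = 16134
Population now: 0–9=5253, 10–19=4202, 20–29=10122, 30–39=9826, 40–49=19813, 50–59=10856, 60–69=16134
Period 2:
Births: 10122 * 0.51 = 5162
Band 2: 5253 * 0.955 = 5017
Band 3: 4202 * 0.946 = 3975
Band 4: 10122 * 0.954 = 9656
Band 5: 9826 * 0.939 = 9227
Band 6: 19813 * 0.944 = 18703
Band 7: 10856 * 0.938 = 10183
Population now: 0–9=5162, 10–19=5017, 20–29=3975, 30–39=9656, 40–49=9227, 50–59=18703, 60–69=10183
Period 3:
Births: 3975 * 0.51 = 2027
Band 2: 5162 * 0.955 = 4930
Band 3: 5017 * 0.946 = 4746
Band 4: 3975 * 0.954 = 3792
Band 5: 9656 * 0.939 = 9067
Band 6: 9227 * 0.944 = 8710
Band 7: 18703 * 0.938 = 17543
Population now: 0–9=2027, 10–19=4930, 20–29=4746, 30–39=3792, 40–49=9067, 50–59=8710, 60–69=17543
Period 4:
Births: 4746 * 0.51 = 2420
Band 2: 2027 * 0.955 = 1936
Band 3: 4930 * 0.946 = 4664
Band 4: 4746 * 0.954 = 4528
Band 5: 3792 * 0.939 = 3561
Band 6: 9067 * 0.944 = 8559
Band 7: 8710 * 0.938 = 8170
Population now: 0–9=2420, 10–19=1936, 20–29=4664, 30–39=4528, 40–49=3561, 50–59=8559, 60–69=8170
Total: 84900 → 33838; change = -51062; percentage change = -60.1%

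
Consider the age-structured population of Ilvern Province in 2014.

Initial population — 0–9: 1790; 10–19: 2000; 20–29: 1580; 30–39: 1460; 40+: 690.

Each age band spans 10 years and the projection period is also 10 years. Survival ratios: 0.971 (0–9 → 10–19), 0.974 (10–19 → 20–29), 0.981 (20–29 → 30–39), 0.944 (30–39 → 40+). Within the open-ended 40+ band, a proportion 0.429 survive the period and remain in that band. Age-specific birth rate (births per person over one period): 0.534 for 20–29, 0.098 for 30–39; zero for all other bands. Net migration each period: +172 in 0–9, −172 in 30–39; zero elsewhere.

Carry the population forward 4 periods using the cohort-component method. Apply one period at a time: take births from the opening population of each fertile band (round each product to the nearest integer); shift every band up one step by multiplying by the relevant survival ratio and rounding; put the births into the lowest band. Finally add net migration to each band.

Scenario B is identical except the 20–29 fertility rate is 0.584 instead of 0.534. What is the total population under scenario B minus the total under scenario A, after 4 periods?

348

Let group 1 be 0–9 through group 5 = 40+.
After projecting period 1:
Births: 1580 × 0.534 = 844  |  1460 × 0.098 = 143 → 987
Group 2: 1790 × 0.971 = 1738
Group 3: 2000 × 0.974 = 1948
Group 4: 1580 × 0.981 = 1550
Group 5: 1460 × 0.944 + 690 × 0.429 = 1378 + 296 = 1674
Net migration: Group 1 + 172 → 1159; Group 4 − 172 → 1378
Giving 1159 / 1738 / 1948 / 1378 / 1674.
After projecting period 2:
Births: 1948 × 0.534 = 1040  |  1378 × 0.098 = 135 → 1175
Group 2: 1159 × 0.971 = 1125
Group 3: 1738 × 0.974 = 1693
Group 4: 1948 × 0.981 = 1911
Group 5: 1378 × 0.944 + 1674 × 0.429 = 1301 + 718 = 2019
Net migration: Group 1 + 172 → 1347; Group 4 − 172 → 1739
Giving 1347 / 1125 / 1693 / 1739 / 2019.
After projecting period 3:
Births: 1693 × 0.534 = 904  |  1739 × 0.098 = 170 → 1074
Group 2: 1347 × 0.971 = 1308
Group 3: 1125 × 0.974 = 1096
Group 4: 1693 × 0.981 = 1661
Group 5: 1739 × 0.944 + 2019 × 0.429 = 1642 + 866 = 2508
Net migration: Group 1 + 172 → 1246; Group 4 − 172 → 1489
Giving 1246 / 1308 / 1096 / 1489 / 2508.
After projecting period 4:
Births: 1096 × 0.534 = 585  |  1489 × 0.098 = 146 → 731
Group 2: 1246 × 0.971 = 1210
Group 3: 1308 × 0.974 = 1274
Group 4: 1096 × 0.981 = 1075
Group 5: 1489 × 0.944 + 2508 × 0.429 = 1406 + 1076 = 2482
Net migration: Group 1 + 172 → 903; Group 4 − 172 → 903
Giving 903 / 1210 / 1274 / 903 / 2482.
Scenario A total after 4 periods: 6772
Scenario B projection —
After projecting period 1:
Births: 1580 × 0.584 = 923  |  1460 × 0.098 = 143 → 1066
Group 2: 1790 × 0.971 = 1738
Group 3: 2000 × 0.974 = 1948
Group 4: 1580 × 0.981 = 1550
Group 5: 1460 × 0.944 + 690 × 0.429 = 1378 + 296 = 1674
Net migration: Group 1 + 172 → 1238; Group 4 − 172 → 1378
Giving 1238 / 1738 / 1948 / 1378 / 1674.
After projecting period 2:
Births: 1948 × 0.584 = 1138  |  1378 × 0.098 = 135 → 1273
Group 2: 1238 × 0.971 = 1202
Group 3: 1738 × 0.974 = 1693
Group 4: 1948 × 0.981 = 1911
Group 5: 1378 × 0.944 + 1674 × 0.429 = 1301 + 718 = 2019
Net migration: Group 1 + 172 → 1445; Group 4 − 172 → 1739
Giving 1445 / 1202 / 1693 / 1739 / 2019.
After projecting period 3:
Births: 1693 × 0.584 = 989  |  1739 × 0.098 = 170 → 1159
Group 2: 1445 × 0.971 = 1403
Group 3: 1202 × 0.974 = 1171
Group 4: 1693 × 0.981 = 1661
Group 5: 1739 × 0.944 + 2019 × 0.429 = 1642 + 866 = 2508
Net migration: Group 1 + 172 → 1331; Group 4 − 172 → 1489
Giving 1331 / 1403 / 1171 / 1489 / 2508.
After projecting period 4:
Births: 1171 × 0.584 = 684  |  1489 × 0.098 = 146 → 830
Group 2: 1331 × 0.971 = 1292
Group 3: 1403 × 0.974 = 1367
Group 4: 1171 × 0.981 = 1149
Group 5: 1489 × 0.944 + 2508 × 0.429 = 1406 + 1076 = 2482
Net migration: Group 1 + 172 → 1002; Group 4 − 172 → 977
Giving 1002 / 1292 / 1367 / 977 / 2482.
Scenario B total after 4 periods: 7120
Difference B − A = 7120 − 6772 = 348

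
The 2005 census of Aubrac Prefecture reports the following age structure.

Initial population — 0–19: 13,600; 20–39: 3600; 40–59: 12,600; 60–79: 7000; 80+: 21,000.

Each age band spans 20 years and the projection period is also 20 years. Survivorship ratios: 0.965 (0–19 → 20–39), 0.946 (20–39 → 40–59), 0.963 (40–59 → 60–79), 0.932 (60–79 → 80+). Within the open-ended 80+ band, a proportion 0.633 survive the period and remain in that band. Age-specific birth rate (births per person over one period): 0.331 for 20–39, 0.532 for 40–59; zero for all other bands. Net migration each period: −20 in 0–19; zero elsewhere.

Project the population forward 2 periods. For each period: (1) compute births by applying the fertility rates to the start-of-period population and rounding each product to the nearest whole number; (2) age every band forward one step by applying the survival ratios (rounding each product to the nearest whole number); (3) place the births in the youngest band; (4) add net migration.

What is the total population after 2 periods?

53283

Let group 1 be 0–19 through group 5 = 80+.
Period 1.
Births: 3600 × 0.331 = 1192 ; 12600 × 0.532 = 6703 — total 7895
Group 2: 13600 × 0.965 = 13124
Group 3: 3600 × 0.946 = 3406
Group 4: 12600 × 0.963 = 12134
Group 5: 7000 × 0.932 + 21000 × 0.633 = 6524 + 13293 = 19817
Net migration: Group 1 − 20 → 7875
→ [7875, 13124, 3406, 12134, 19817]
Period 2.
Births: 13124 × 0.331 = 4344 ; 3406 × 0.532 = 1812 — total 6156
Group 2: 7875 × 0.965 = 7599
Group 3: 13124 × 0.946 = 12415
Group 4: 3406 × 0.963 = 3280
Group 5: 12134 × 0.932 + 19817 × 0.633 = 11309 + 12544 = 23853
Net migration: Group 1 − 20 → 6136
→ [6136, 7599, 12415, 3280, 23853]
Total after period 2: 6136 + 7599 + 12415 + 3280 + 23853 = 53283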